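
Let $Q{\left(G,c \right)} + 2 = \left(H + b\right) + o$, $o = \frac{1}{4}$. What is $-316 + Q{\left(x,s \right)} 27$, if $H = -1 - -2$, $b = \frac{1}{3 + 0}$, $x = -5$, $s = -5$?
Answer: $- \frac{1309}{4} \approx -327.25$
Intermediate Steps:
$b = \frac{1}{3} \approx 0.33333$
$H = 1$ ($H = -1 + 2 = 1$)
$o = \frac{1}{4} \approx 0.25$
$Q{\left(G,c \right)} = - \frac{5}{12}$ ($Q{\left(G,c \right)} = -2 + \left(\left(1 + \frac{1}{3}\right) + \frac{1}{4}\right) = -2 + \left(\frac{4}{3} + \frac{1}{4}\right) = -2 + \frac{19}{12} = - \frac{5}{12}$)
$-316 + Q{\left(x,s \right)} 27 = -316 - \frac{45}{4} = - \frac{1309}{4}$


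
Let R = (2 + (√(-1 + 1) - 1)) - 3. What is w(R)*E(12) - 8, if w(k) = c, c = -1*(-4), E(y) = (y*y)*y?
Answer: 6904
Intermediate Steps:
E(y) = y³ (E(y) = y²*y = y³)
c = 4
R = -2 (R = (2 + (√0 - 1)) - 3 = (2 + (0 - 1)) - 3 = (2 - 1) - 3 = 1 - 3 = -2)
w(k) = 4
w(R)*E(12) - 8 = 4*12³ - 8 = 4*1728 - 8 = 6912 - 8 = 6904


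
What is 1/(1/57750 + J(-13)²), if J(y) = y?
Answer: 57750/9759751 ≈ 0.0059172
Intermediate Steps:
1/(1/57750 + J(-13)²) = 1/(1/57750 + (-13)²) = 1/(1/57750 + 169) = 1/(9759751/57750) = 57750/9759751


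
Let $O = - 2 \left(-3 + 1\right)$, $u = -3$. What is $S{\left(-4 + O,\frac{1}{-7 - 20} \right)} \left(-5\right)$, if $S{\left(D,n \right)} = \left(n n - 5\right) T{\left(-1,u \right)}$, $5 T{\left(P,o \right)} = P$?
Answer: $- \frac{3644}{729} \approx -4.9986$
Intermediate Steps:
$O = 4$ ($O = \left(-2\right) \left(-2\right) = 4$)
$T{\left(P,o \right)} = \frac{P}{5}$
$S{\left(D,n \right)} = 1 - \frac{n^{2}}{5}$ ($S{\left(D,n \right)} = \left(n n - 5\right) \frac{1}{5} \left(-1\right) = \left(n^{2} - 5\right) \left(- \frac{1}{5}\right) = \left(-5 + n^{2}\right) \left(- \frac{1}{5}\right) = 1 - \frac{n^{2}}{5}$)
$S{\left(-4 + O,\frac{1}{-7 - 20} \right)} \left(-5\right) = \left(1 - \frac{\left(\frac{1}{-7 - 20}\right)^{2}}{5}\right) \left(-5\right) = \left(1 - \frac{\left(\frac{1}{-27}\right)^{2}}{5}\right) \left(-5\right) = \left(1 - \frac{\left(- \frac{1}{27}\right)^{2}}{5}\right) \left(-5\right) = \left(1 - \frac{1}{3645}\right) \left(-5\right) = \frac{3644}{3645} \left(-5\right) = - \frac{3644}{729}$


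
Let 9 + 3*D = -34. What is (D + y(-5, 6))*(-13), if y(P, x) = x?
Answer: 325/3 ≈ 108.33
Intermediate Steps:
D = -43/3 (D = -3 + (1/3)*(-34) = -3 - 34/3 = -43/3 ≈ -14.333)
(D + y(-5, 6))*(-13) = (-43/3 + 6)*(-13) = -25/3*(-13) = 325/3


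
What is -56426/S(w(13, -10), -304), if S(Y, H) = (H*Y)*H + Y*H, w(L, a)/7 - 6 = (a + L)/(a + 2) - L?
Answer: 28213/2377641 ≈ 0.011866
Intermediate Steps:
w(L, a) = 42 - 7*L + 7*(L + a)/(2 + a) (w(L, a) = 42 + 7*((a + L)/(a + 2) - L) = 42 + 7*((L + a)/(2 + a) - L) = 42 + 7*(-L + (L + a)/(2 + a)) = 42 + (-7*L + 7*(L + a)/(2 + a)) = 42 - 7*L + 7*(L + a)/(2 + a))
S(Y, H) = H*Y + Y*H² (S(Y, H) = Y*H² + H*Y = H*Y + Y*H²)
-56426/S(w(13, -10), -304) = -56426*(-(2 - 10)/(2128*(1 - 304)*(12 - 1*13 + 7*(-10) - 1*13*(-10)))) = -56426*(-1/(80598*(12 - 13 - 70 + 130))) = -56426/((-304*7*(-⅛)*59*(-303))) = -56426/((-304*(-413/8)*(-303))) = -56426/(-4755282) = -56426*(-1/4755282) = 28213/2377641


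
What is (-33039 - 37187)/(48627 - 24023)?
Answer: -35113/12302 ≈ -2.8543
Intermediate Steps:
(-33039 - 37187)/(48627 - 24023) = -70226/24604 = -70226*1/24604 = -35113/12302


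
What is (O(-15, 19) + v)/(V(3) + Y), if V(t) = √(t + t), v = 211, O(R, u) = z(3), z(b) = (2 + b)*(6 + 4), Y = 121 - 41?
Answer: 10440/3197 - 261*√6/6394 ≈ 3.1656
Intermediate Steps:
Y = 80
z(b) = 20 + 10*b (z(b) = (2 + b)*10 = 20 + 10*b)
O(R, u) = 50 (O(R, u) = 20 + 10*3 = 20 + 30 = 50)
V(t) = √2*√t (V(t) = √(2*t) = √2*√t)
(O(-15, 19) + v)/(V(3) + Y) = (50 + 211)/(√2*√3 + 80) = 261/(√6 + 80) = 261/(80 + √6)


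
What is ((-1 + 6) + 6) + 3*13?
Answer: 50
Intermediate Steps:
((-1 + 6) + 6) + 3*13 = (5 + 6) + 39 = 11 + 39 = 50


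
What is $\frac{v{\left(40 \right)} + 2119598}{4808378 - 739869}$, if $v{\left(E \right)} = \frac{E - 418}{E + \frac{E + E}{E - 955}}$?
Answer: $\frac{7740737309}{14858194868} \approx 0.52097$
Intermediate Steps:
$v{\left(E \right)} = \frac{-418 + E}{E + \frac{2 E}{-955 + E}}$
$\frac{v{\left(40 \right)} + 2119598}{4808378 - 739869} = \frac{\frac{399190 + 40^{2} - 54920}{40 \left(-953 + 40\right)} + 2119598}{4808378 - 739869} = \frac{\frac{399190 + 1600 - 54920}{40 \left(-913\right)} + 2119598}{4068509} = \left(\frac{1}{40} \left(- \frac{1}{913}\right) 345870 + 2119598\right) \frac{1}{4068509} = \left(- \frac{34587}{3652} + 2119598\right) \frac{1}{4068509} = \frac{7740737309}{3652} \cdot \frac{1}{4068509} = \frac{7740737309}{14858194868}$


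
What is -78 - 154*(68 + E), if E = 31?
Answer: -15324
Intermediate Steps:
-78 - 154*(68 + E) = -78 - 154*(68 + 31) = -78 - 154*99 = -78 - 15246 = -15324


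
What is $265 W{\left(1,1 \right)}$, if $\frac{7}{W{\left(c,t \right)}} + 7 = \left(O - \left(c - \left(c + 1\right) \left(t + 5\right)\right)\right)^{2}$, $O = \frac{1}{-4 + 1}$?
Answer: $\frac{16695}{961} \approx 17.373$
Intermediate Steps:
$O = - \frac{1}{3}$ ($O = \frac{1}{-3} = - \frac{1}{3} \approx -0.33333$)
$W{\left(c,t \right)} = \frac{7}{-7 + \left(- \frac{1}{3} - c + \left(1 + c\right) \left(5 + t\right)\right)^{2}}$ ($W{\left(c,t \right)} = \frac{7}{-7 + \left(- \frac{1}{3} - \left(c - \left(c + 1\right) \left(t + 5\right)\right)\right)^{2}} = \frac{7}{-7 + \left(- \frac{1}{3} - \left(c - \left(1 + c\right) \left(5 + t\right)\right)\right)^{2}} = \frac{7}{-7 + \left(- \frac{1}{3} - c + \left(1 + c\right) \left(5 + t\right)\right)^{2}}$)
$265 W{\left(1,1 \right)} = 265 \frac{63}{-63 + \left(14 + 3 \cdot 1 + 12 \cdot 1 + 3 \cdot 1 \cdot 1\right)^{2}} = 265 \frac{63}{-63 + \left(14 + 3 + 12 + 3\right)^{2}} = 265 \frac{63}{-63 + 32^{2}} = 265 \frac{63}{-63 + 1024} = 265 \cdot \frac{63}{961} = \frac{16695}{961}$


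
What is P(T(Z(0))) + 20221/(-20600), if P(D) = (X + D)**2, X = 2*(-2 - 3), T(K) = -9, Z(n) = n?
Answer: 7416379/20600 ≈ 360.02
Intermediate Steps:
X = -10 (X = 2*(-5) = -10)
P(D) = (-10 + D)**2
P(T(Z(0))) + 20221/(-20600) = (-10 - 9)**2 + 20221/(-20600) = (-19)**2 + 20221*(-1/20600) = 361 - 20221/20600 = 7416379/20600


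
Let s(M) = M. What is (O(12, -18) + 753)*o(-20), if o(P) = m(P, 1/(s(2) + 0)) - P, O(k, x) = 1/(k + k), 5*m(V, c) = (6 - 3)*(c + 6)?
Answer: 4319447/240 ≈ 17998.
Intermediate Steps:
m(V, c) = 18/5 + 3*c/5 (m(V, c) = ((6 - 3)*(c + 6))/5 = (3*(6 + c))/5 = (18 + 3*c)/5 = 18/5 + 3*c/5)
O(k, x) = 1/(2*k)
o(P) = 39/10 - P (o(P) = (18/5 + 3/(5*(2 + 0))) - P = (18/5 + (⅗)/2) - P = (18/5 + (⅗)*(½)) - P = (18/5 + 3/10) - P = 39/10 - P)
(O(12, -18) + 753)*o(-20) = ((½)/12 + 753)*(39/10 - 1*(-20)) = ((½)*(1/12) + 753)*(39/10 + 20) = (1/24 + 753)*(239/10) = (18073/24)*(239/10) = 4319447/240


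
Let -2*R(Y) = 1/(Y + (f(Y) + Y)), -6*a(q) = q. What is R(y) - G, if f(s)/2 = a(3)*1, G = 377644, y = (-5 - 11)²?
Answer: -385952169/1022 ≈ -3.7764e+5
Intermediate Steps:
a(q) = -q/6
y = 256 (y = (-16)² = 256)
f(s) = -1 (f(s) = 2*(-⅙*3*1) = 2*(-½*1) = 2*(-½) = -1)
R(Y) = -1/(2*(-1 + 2*Y)) (R(Y) = -1/(2*(Y + (-1 + Y))) = -1/(2*(-1 + 2*Y)))
R(y) - G = -1/(-2 + 4*256) - 1*377644 = -1/(-2 + 1024) - 377644 = -1/1022 - 377644 = -385952169/1022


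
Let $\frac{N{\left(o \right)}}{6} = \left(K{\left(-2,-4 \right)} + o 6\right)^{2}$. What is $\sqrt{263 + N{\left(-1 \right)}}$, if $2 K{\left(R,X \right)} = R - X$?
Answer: $\sqrt{413} \approx 20.322$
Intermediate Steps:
$K{\left(R,X \right)} = \frac{R}{2} - \frac{X}{2}$ ($K{\left(R,X \right)} = \frac{R - X}{2} = \frac{R}{2} - \frac{X}{2}$)
$N{\left(o \right)} = 6 \left(1 + 6 o\right)^{2}$ ($N{\left(o \right)} = 6 \left(\left(\frac{1}{2} \left(-2\right) - -2\right) + o 6\right)^{2} = 6 \left(\left(-1 + 2\right) + 6 o\right)^{2} = 6 \left(1 + 6 o\right)^{2}$)
$\sqrt{263 + N{\left(-1 \right)}} = \sqrt{263 + 6 \left(1 + 6 \left(-1\right)\right)^{2}} = \sqrt{263 + 6 \left(1 - 6\right)^{2}} = \sqrt{263 + 6 \left(-5\right)^{2}} = \sqrt{263 + 6 \cdot 25} = \sqrt{263 + 150} = \sqrt{413}$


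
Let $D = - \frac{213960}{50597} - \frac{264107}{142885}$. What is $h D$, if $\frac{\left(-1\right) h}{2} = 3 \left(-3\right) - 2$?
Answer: $- \frac{966563322538}{7229552345} \approx -133.7$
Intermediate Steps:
$h = 22$ ($h = - 2 \left(3 \left(-3\right) - 2\right) = - 2 \left(-9 - 2\right) = \left(-2\right) \left(-11\right) = 22$)
$D = - \frac{43934696479}{7229552345}$ ($D = \left(-213960\right) \frac{1}{50597} - \frac{264107}{142885} = - \frac{213960}{50597} - \frac{264107}{142885} = - \frac{43934696479}{7229552345} \approx -6.0771$)
$h D = 22 \left(- \frac{43934696479}{7229552345}\right) = - \frac{966563322538}{7229552345}$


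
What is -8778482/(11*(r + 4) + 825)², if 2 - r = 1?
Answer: -4389241/387200 ≈ -11.336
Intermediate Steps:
r = 1 (r = 2 - 1*1 = 2 - 1 = 1)
-8778482/(11*(r + 4) + 825)² = -8778482/(11*(1 + 4) + 825)² = -8778482/(11*5 + 825)² = -8778482/(55 + 825)² = -8778482/(880²) = -8778482/774400 = -8778482*1/774400 = -4389241/387200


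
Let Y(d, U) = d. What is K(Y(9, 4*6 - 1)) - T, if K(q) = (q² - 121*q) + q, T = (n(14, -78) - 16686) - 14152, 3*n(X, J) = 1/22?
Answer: 1969373/66 ≈ 29839.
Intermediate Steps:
n(X, J) = 1/66 (n(X, J) = (⅓)/22 = (⅓)*(1/22) = 1/66)
T = -2035307/66 (T = (1/66 - 16686) - 14152 = -1101275/66 - 14152 = -2035307/66 ≈ -30838.)
K(q) = q² - 120*q
K(Y(9, 4*6 - 1)) - T = 9*(-120 + 9) - 1*(-2035307/66) = 9*(-111) + 2035307/66 = -999 + 2035307/66 = 1969373/66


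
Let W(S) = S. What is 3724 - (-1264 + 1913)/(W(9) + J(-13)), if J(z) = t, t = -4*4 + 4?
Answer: 11821/3 ≈ 3940.3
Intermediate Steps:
t = -12 (t = -16 + 4 = -12)
J(z) = -12
3724 - (-1264 + 1913)/(W(9) + J(-13)) = 3724 - (-1264 + 1913)/(9 - 12) = 3724 - 649/(-3) = 3724 - 649*(-1)/3 = 3724 - 1*(-649/3) = 3724 + 649/3 = 11821/3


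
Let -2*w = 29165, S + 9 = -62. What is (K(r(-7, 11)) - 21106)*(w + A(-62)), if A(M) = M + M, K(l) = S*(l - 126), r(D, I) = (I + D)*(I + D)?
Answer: 195537624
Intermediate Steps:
S = -71 (S = -9 - 62 = -71)
r(D, I) = (D + I)² (r(D, I) = (D + I)*(D + I) = (D + I)²)
w = -29165/2 (w = -½*29165 = -29165/2 ≈ -14583.)
K(l) = 8946 - 71*l (K(l) = -71*(l - 126) = -71*(-126 + l) = 8946 - 71*l)
A(M) = 2*M
(K(r(-7, 11)) - 21106)*(w + A(-62)) = ((8946 - 71*(-7 + 11)²) - 21106)*(-29165/2 + 2*(-62)) = ((8946 - 71*4²) - 21106)*(-29165/2 - 124) = ((8946 - 71*16) - 21106)*(-29413/2) = ((8946 - 1136) - 21106)*(-29413/2) = (7810 - 21106)*(-29413/2) = -13296*(-29413/2) = 195537624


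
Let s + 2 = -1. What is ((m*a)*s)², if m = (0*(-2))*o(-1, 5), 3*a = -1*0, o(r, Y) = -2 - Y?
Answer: 0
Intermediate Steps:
s = -3 (s = -2 - 1 = -3)
a = 0 (a = (-1*0)/3 = (⅓)*0 = 0)
m = 0 (m = (0*(-2))*(-2 - 1*5) = 0*(-2 - 5) = 0*(-7) = 0)
((m*a)*s)² = ((0*0)*(-3))² = (0*(-3))² = 0² = 0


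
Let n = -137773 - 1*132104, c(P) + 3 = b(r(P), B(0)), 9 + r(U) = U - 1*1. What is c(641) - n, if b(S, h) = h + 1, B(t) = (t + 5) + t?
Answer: 269880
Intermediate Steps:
B(t) = 5 + 2*t (B(t) = (5 + t) + t = 5 + 2*t)
r(U) = -10 + U (r(U) = -9 + (U - 1*1) = -9 + (U - 1) = -9 + (-1 + U) = -10 + U)
b(S, h) = 1 + h
c(P) = 3 (c(P) = -3 + (1 + (5 + 2*0)) = -3 + (1 + (5 + 0)) = -3 + (1 + 5) = -3 + 6 = 3)
n = -269877 (n = -137773 - 132104 = -269877)
c(641) - n = 3 - 1*(-269877) = 3 + 269877 = 269880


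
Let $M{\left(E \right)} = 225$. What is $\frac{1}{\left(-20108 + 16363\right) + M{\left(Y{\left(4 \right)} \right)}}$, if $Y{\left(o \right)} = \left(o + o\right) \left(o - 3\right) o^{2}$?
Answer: $- \frac{1}{3520} \approx -0.00028409$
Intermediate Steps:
$Y{\left(o \right)} = 2 o^{3} \left(-3 + o\right)$ ($Y{\left(o \right)} = 2 o \left(-3 + o\right) o^{2} = 2 o^{3} \left(-3 + o\right)$)
$\frac{1}{\left(-20108 + 16363\right) + M{\left(Y{\left(4 \right)} \right)}} = \frac{1}{\left(-20108 + 16363\right) + 225} = \frac{1}{-3745 + 225} = \frac{1}{-3520} = - \frac{1}{3520}$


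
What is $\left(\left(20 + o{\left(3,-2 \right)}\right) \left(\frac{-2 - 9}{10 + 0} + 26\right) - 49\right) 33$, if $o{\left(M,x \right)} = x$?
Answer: $\frac{65868}{5} \approx 13174.0$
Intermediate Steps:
$\left(\left(20 + o{\left(3,-2 \right)}\right) \left(\frac{-2 - 9}{10 + 0} + 26\right) - 49\right) 33 = \left(\left(20 - 2\right) \left(\frac{-2 - 9}{10 + 0} + 26\right) - 49\right) 33 = \left(18 \left(- \frac{11}{10} + 26\right) - 49\right) 33 = \left(18 \cdot \frac{249}{10} - 49\right) 33 = \left(\frac{2241}{5} - 49\right) 33 = \frac{1996}{5} \cdot 33 = \frac{65868}{5}$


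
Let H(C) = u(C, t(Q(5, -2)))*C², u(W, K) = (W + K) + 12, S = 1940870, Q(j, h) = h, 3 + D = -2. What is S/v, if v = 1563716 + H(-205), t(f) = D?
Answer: -970435/3378617 ≈ -0.28723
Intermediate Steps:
D = -5 (D = -3 - 2 = -5)
t(f) = -5
u(W, K) = 12 + K + W (u(W, K) = (K + W) + 12 = 12 + K + W)
H(C) = C²*(7 + C) (H(C) = (12 - 5 + C)*C² = (7 + C)*C² = C²*(7 + C))
v = -6757234 (v = 1563716 + (-205)²*(7 - 205) = 1563716 + 42025*(-198) = 1563716 - 8320950 = -6757234)
S/v = 1940870/(-6757234) = 1940870*(-1/6757234) = -970435/3378617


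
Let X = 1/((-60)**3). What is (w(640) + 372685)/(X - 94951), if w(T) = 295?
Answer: -80563680000/20509416001 ≈ -3.9281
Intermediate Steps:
X = -1/216000 (X = 1/(-216000) = -1/216000 ≈ -4.6296e-6)
(w(640) + 372685)/(X - 94951) = (295 + 372685)/(-1/216000 - 94951) = 372980/(-20509416001/216000) = 372980*(-216000/20509416001) = -80563680000/20509416001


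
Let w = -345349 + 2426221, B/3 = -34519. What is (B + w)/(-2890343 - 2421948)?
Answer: -1977315/5312291 ≈ -0.37222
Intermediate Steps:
B = -103557 (B = 3*(-34519) = -103557)
w = 2080872
(B + w)/(-2890343 - 2421948) = (-103557 + 2080872)/(-2890343 - 2421948) = 1977315/(-5312291) = 1977315*(-1/5312291) = -1977315/5312291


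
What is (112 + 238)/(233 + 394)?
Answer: 350/627 ≈ 0.55821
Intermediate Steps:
(112 + 238)/(233 + 394) = 350/627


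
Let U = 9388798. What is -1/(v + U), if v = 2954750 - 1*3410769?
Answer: -1/8932779 ≈ -1.1195e-7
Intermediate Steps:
v = -456019 (v = 2954750 - 3410769 = -456019)
-1/(v + U) = -1/(-456019 + 9388798) = -1/8932779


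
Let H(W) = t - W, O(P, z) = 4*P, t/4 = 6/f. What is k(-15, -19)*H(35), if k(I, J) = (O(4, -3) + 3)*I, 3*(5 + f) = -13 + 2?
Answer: 139935/13 ≈ 10764.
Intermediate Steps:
f = -26/3 (f = -5 + (-13 + 2)/3 = -5 + (⅓)*(-11) = -5 - 11/3 = -26/3 ≈ -8.6667)
t = -36/13 (t = 4*(6/(-26/3)) = 4*(6*(-3/26)) = 4*(-9/13) = -36/13 ≈ -2.7692)
k(I, J) = 19*I (k(I, J) = (4*4 + 3)*I = (16 + 3)*I = 19*I)
H(W) = -36/13 - W
k(-15, -19)*H(35) = (19*(-15))*(-36/13 - 1*35) = -285*(-36/13 - 35) = -285*(-491/13) = 139935/13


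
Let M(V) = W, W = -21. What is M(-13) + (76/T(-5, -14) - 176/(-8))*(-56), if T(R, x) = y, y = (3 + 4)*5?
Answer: -6873/5 ≈ -1374.6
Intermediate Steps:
y = 35 (y = 7*5 = 35)
T(R, x) = 35
M(V) = -21
M(-13) + (76/T(-5, -14) - 176/(-8))*(-56) = -21 + (76/35 - 176/(-8))*(-56) = -21 + (76*(1/35) - 176*(-1/8))*(-56) = -21 + (76/35 + 22)*(-56) = -21 + (846/35)*(-56) = -21 - 6768/5 = -6873/5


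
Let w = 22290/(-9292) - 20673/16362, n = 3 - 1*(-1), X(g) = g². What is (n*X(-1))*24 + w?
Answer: 1930504/20907 ≈ 92.338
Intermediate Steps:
n = 4 (n = 3 + 1 = 4)
w = -76568/20907 (w = 22290*(-1/9292) - 20673*1/16362 = -11145/4646 - 2297/1818 = -76568/20907 ≈ -3.6623)
(n*X(-1))*24 + w = (4*(-1)²)*24 - 76568/20907 = (4*1)*24 - 76568/20907 = 4*24 - 76568/20907 = 96 - 76568/20907 = 1930504/20907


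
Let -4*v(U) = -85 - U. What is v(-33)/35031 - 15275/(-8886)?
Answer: 59468227/34587274 ≈ 1.7194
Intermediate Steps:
v(U) = 85/4 + U/4 (v(U) = -(-85 - U)/4 = 85/4 + U/4)
v(-33)/35031 - 15275/(-8886) = (85/4 + (¼)*(-33))/35031 - 15275/(-8886) = (85/4 - 33/4)*(1/35031) - 15275*(-1/8886) = 13*(1/35031) + 15275/8886 = 13/35031 + 15275/8886 = 59468227/34587274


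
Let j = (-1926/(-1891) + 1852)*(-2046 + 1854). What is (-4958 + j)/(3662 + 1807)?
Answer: -682154714/10341879 ≈ -65.960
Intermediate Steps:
j = -672779136/1891 (j = (-1926*(-1/1891) + 1852)*(-192) = (1926/1891 + 1852)*(-192) = (3504058/1891)*(-192) = -672779136/1891 ≈ -3.5578e+5)
(-4958 + j)/(3662 + 1807) = (-4958 - 672779136/1891)/(3662 + 1807) = -682154714/1891/5469 = -682154714/1891*1/5469 = -682154714/10341879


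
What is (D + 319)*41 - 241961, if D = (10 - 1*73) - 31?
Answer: -232736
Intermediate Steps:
D = -94 (D = (10 - 73) - 31 = -63 - 31 = -94)
(D + 319)*41 - 241961 = (-94 + 319)*41 - 241961 = 225*41 - 241961 = 9225 - 241961 = -232736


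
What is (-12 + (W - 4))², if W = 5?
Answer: 121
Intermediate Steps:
(-12 + (W - 4))² = (-12 + (5 - 4))² = (-12 + 1)² = (-11)² = 121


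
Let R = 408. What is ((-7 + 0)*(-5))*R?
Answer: 14280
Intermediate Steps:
((-7 + 0)*(-5))*R = ((-7 + 0)*(-5))*408 = -7*(-5)*408 = 35*408 = 14280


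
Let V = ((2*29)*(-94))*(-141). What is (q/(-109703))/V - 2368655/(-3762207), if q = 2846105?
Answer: 66581065059498215/105758405993639124 ≈ 0.62956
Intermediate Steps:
V = 768732 (V = (58*(-94))*(-141) = -5452*(-141) = 768732)
(q/(-109703))/V - 2368655/(-3762207) = (2846105/(-109703))/768732 - 2368655/(-3762207) = (2846105*(-1/109703))*(1/768732) - 2368655*(-1/3762207) = -2846105/109703*1/768732 + 2368655/3762207 = -2846105/84332206596 + 2368655/3762207 = 66581065059498215/105758405993639124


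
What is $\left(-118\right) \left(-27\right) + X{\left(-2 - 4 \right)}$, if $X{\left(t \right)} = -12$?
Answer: $3174$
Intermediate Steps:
$\left(-118\right) \left(-27\right) + X{\left(-2 - 4 \right)} = \left(-118\right) \left(-27\right) - 12 = 3186 - 12 = 3174$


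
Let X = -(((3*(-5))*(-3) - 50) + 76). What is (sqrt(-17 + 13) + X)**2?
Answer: 5037 - 284*I ≈ 5037.0 - 284.0*I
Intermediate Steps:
X = -71 (X = -((-15*(-3) - 50) + 76) = -((45 - 50) + 76) = -(-5 + 76) = -1*71 = -71)
(sqrt(-17 + 13) + X)**2 = (sqrt(-17 + 13) - 71)**2 = (sqrt(-4) - 71)**2 = (2*I - 71)**2 = (-71 + 2*I)**2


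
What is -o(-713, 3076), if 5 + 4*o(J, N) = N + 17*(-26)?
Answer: -2629/4 ≈ -657.25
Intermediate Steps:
o(J, N) = -447/4 + N/4 (o(J, N) = -5/4 + (N + 17*(-26))/4 = -5/4 + (N - 442)/4 = -5/4 + (-442 + N)/4 = -5/4 + (-221/2 + N/4) = -447/4 + N/4)
-o(-713, 3076) = -(-447/4 + (¼)*3076) = -(-447/4 + 769) = -1*2629/4 = -2629/4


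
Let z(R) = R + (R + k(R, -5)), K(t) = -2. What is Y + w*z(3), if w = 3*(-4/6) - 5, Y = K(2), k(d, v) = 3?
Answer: -65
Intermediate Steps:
Y = -2
w = -7 (w = 3*(-4*1/6) - 5 = 3*(-2/3) - 5 = -2 - 5 = -7)
z(R) = 3 + 2*R (z(R) = R + (R + 3) = R + (3 + R) = 3 + 2*R)
Y + w*z(3) = -2 - 7*(3 + 2*3) = -2 - 7*(3 + 6) = -2 - 7*9 = -2 - 63 = -65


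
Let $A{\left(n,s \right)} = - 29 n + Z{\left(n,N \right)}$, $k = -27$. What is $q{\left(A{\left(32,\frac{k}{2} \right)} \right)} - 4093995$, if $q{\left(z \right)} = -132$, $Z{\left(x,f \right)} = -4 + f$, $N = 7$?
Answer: $-4094127$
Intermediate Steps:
$A{\left(n,s \right)} = 3 - 29 n$ ($A{\left(n,s \right)} = - 29 n + \left(-4 + 7\right) = - 29 n + 3 = 3 - 29 n$)
$q{\left(A{\left(32,\frac{k}{2} \right)} \right)} - 4093995 = -132 - 4093995 = -4094127$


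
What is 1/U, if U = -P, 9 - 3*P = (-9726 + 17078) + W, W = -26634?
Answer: -3/19291 ≈ -0.00015551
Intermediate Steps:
P = 19291/3 (P = 3 - ((-9726 + 17078) - 26634)/3 = 3 - (7352 - 26634)/3 = 3 - 1/3*(-19282) = 3 + 19282/3 = 19291/3 ≈ 6430.3)
U = -19291/3 (U = -1*19291/3 = -19291/3 ≈ -6430.3)
1/U = 1/(-19291/3) = -3/19291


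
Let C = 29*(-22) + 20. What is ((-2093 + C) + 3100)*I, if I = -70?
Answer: -27230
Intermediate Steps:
C = -618 (C = -638 + 20 = -618)
((-2093 + C) + 3100)*I = ((-2093 - 618) + 3100)*(-70) = (-2711 + 3100)*(-70) = 389*(-70) = -27230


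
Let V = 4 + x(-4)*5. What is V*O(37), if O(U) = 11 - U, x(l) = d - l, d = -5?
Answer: 26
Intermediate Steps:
x(l) = -5 - l
V = -1 (V = 4 + (-5 - 1*(-4))*5 = 4 + (-5 + 4)*5 = 4 - 1*5 = 4 - 5 = -1)
V*O(37) = -(11 - 1*37) = -(11 - 37) = -1*(-26) = 26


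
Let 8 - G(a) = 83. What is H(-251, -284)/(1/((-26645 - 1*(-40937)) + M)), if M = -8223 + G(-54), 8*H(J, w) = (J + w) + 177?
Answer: -536463/2 ≈ -2.6823e+5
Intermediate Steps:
G(a) = -75 (G(a) = 8 - 1*83 = 8 - 83 = -75)
H(J, w) = 177/8 + J/8 + w/8 (H(J, w) = ((J + w) + 177)/8 = (177 + J + w)/8 = 177/8 + J/8 + w/8)
M = -8298 (M = -8223 - 75 = -8298)
H(-251, -284)/(1/((-26645 - 1*(-40937)) + M)) = (177/8 + (1/8)*(-251) + (1/8)*(-284))/(1/((-26645 - 1*(-40937)) - 8298)) = (177/8 - 251/8 - 71/2)/(1/((-26645 + 40937) - 8298)) = -179/(4*(1/(14292 - 8298))) = -179/(4*(1/5994)) = -179/(4*1/5994) = -179/4*5994 = -536463/2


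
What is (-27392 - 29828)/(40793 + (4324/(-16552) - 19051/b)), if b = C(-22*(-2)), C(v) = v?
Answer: -5209079920/3674191247 ≈ -1.4177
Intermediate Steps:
b = 44 (b = -22*(-2) = 44)
(-27392 - 29828)/(40793 + (4324/(-16552) - 19051/b)) = (-27392 - 29828)/(40793 + (4324/(-16552) - 19051/44)) = -57220/(40793 + (4324*(-1/16552) - 19051*1/44)) = -57220/(40793 + (-1081/4138 - 19051/44)) = -57220/(40793 - 39440301/91036) = -57220/3674191247/91036 = -57220*91036/3674191247 = -5209079920/3674191247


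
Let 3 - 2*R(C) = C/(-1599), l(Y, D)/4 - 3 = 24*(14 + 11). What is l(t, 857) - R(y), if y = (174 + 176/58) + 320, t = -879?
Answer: 223540177/92742 ≈ 2410.3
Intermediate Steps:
l(Y, D) = 2412 (l(Y, D) = 12 + 4*(24*(14 + 11)) = 12 + 4*(24*25) = 12 + 4*600 = 12 + 2400 = 2412)
y = 14414/29 (y = (174 + 176*(1/58)) + 320 = (174 + 88/29) + 320 = 5134/29 + 320 = 14414/29 ≈ 497.03)
R(C) = 3/2 + C/3198 (R(C) = 3/2 - C/(2*(-1599)) = 3/2 - C*(-1)/(2*1599) = 3/2 - (-1)*C/3198 = 3/2 + C/3198)
l(t, 857) - R(y) = 2412 - (3/2 + (1/3198)*(14414/29)) = 2412 - (3/2 + 7207/46371) = 2412 - 1*153527/92742 = 2412 - 153527/92742 = 223540177/92742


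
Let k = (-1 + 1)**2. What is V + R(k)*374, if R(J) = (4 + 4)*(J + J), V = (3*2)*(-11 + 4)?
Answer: -42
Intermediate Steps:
k = 0 (k = 0**2 = 0)
V = -42 (V = 6*(-7) = -42)
R(J) = 16*J (R(J) = 8*(2*J) = 16*J)
V + R(k)*374 = -42 + (16*0)*374 = -42 + 0*374 = -42 + 0 = -42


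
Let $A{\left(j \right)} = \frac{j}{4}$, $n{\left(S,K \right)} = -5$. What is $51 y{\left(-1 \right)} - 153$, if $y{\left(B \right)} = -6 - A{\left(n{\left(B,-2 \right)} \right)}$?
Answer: $- \frac{1581}{4} \approx -395.25$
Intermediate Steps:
$A{\left(j \right)} = \frac{j}{4}$ ($A{\left(j \right)} = j \frac{1}{4} = \frac{j}{4}$)
$y{\left(B \right)} = - \frac{19}{4}$ ($y{\left(B \right)} = -6 - \frac{1}{4} \left(-5\right) = -6 - - \frac{5}{4} = -6 + \frac{5}{4} = - \frac{19}{4}$)
$51 y{\left(-1 \right)} - 153 = 51 \left(- \frac{19}{4}\right) - 153 = - \frac{969}{4} - 153 = - \frac{1581}{4}$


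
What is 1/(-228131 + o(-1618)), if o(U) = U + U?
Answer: -1/231367 ≈ -4.3221e-6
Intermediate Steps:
o(U) = 2*U
1/(-228131 + o(-1618)) = 1/(-228131 + 2*(-1618)) = 1/(-228131 - 3236) = 1/(-231367) = -1/231367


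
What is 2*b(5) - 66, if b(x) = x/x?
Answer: -64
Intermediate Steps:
b(x) = 1
2*b(5) - 66 = 2*1 - 66 = 2 - 66 = -64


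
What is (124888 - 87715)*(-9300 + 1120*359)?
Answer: 14600810940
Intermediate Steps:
(124888 - 87715)*(-9300 + 1120*359) = 37173*(-9300 + 402080) = 37173*392780 = 14600810940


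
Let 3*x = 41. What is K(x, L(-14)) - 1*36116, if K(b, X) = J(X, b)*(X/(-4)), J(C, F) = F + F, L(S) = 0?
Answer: -36116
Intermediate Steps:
x = 41/3 (x = (⅓)*41 = 41/3 ≈ 13.667)
J(C, F) = 2*F
K(b, X) = -X*b/2 (K(b, X) = (2*b)*(X/(-4)) = (2*b)*(X*(-¼)) = (2*b)*(-X/4) = -X*b/2)
K(x, L(-14)) - 1*36116 = -½*0*41/3 - 1*36116 = 0 - 36116 = -36116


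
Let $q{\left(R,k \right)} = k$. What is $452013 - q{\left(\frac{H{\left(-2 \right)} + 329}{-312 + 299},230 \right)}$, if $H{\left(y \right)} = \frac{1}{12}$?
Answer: $451783$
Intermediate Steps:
$H{\left(y \right)} = \frac{1}{12}$
$452013 - q{\left(\frac{H{\left(-2 \right)} + 329}{-312 + 299},230 \right)} = 452013 - 230 = 451783$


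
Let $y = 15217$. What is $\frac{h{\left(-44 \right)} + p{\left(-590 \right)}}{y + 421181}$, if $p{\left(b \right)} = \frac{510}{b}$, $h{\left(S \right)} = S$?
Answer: $- \frac{2647}{25747482} \approx -0.00010281$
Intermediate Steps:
$\frac{h{\left(-44 \right)} + p{\left(-590 \right)}}{y + 421181} = \frac{-44 + \frac{510}{-590}}{15217 + 421181} = \frac{-44 + 510 \left(- \frac{1}{590}\right)}{436398} = \left(-44 - \frac{51}{59}\right) \frac{1}{436398} = \left(- \frac{2647}{59}\right) \frac{1}{436398} = - \frac{2647}{25747482}$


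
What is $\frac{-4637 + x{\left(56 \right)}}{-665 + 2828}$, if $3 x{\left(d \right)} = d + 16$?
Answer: $- \frac{659}{309} \approx -2.1327$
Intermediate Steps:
$x{\left(d \right)} = \frac{16}{3} + \frac{d}{3}$ ($x{\left(d \right)} = \frac{d + 16}{3} = \frac{16 + d}{3} = \frac{16}{3} + \frac{d}{3}$)
$\frac{-4637 + x{\left(56 \right)}}{-665 + 2828} = \frac{-4637 + \left(\frac{16}{3} + \frac{1}{3} \cdot 56\right)}{-665 + 2828} = \frac{-4637 + \left(\frac{16}{3} + \frac{56}{3}\right)}{2163} = \left(-4637 + 24\right) \frac{1}{2163} = \left(-4613\right) \frac{1}{2163} = - \frac{659}{309}$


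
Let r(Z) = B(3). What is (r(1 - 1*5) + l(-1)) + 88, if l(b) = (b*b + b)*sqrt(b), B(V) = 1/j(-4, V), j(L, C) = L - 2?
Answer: 527/6 ≈ 87.833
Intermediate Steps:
j(L, C) = -2 + L
B(V) = -1/6 (B(V) = 1/(-2 - 4) = 1/(-6) = -1/6)
r(Z) = -1/6
l(b) = sqrt(b)*(b + b**2) (l(b) = (b**2 + b)*sqrt(b) = (b + b**2)*sqrt(b) = sqrt(b)*(b + b**2))
(r(1 - 1*5) + l(-1)) + 88 = (-1/6 + (-1)**(3/2)*(1 - 1)) + 88 = (-1/6 - I*0) + 88 = (-1/6 + 0) + 88 = -1/6 + 88 = 527/6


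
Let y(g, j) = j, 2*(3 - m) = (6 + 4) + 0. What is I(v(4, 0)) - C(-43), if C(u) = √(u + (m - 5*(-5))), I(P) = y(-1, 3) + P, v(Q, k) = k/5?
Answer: 3 - 2*I*√5 ≈ 3.0 - 4.4721*I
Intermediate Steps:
m = -2 (m = 3 - ((6 + 4) + 0)/2 = 3 - (10 + 0)/2 = 3 - ½*10 = 3 - 5 = -2)
v(Q, k) = k/5 (v(Q, k) = k*(⅕) = k/5)
I(P) = 3 + P
C(u) = √(23 + u) (C(u) = √(u + (-2 - 5*(-5))) = √(u + (-2 + 25)) = √(u + 23) = √(23 + u))
I(v(4, 0)) - C(-43) = (3 + (⅕)*0) - √(23 - 43) = (3 + 0) - √(-20) = 3 - 2*I*√5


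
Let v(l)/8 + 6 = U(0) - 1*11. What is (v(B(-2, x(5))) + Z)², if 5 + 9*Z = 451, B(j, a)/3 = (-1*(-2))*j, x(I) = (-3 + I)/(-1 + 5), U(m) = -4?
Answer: 1136356/81 ≈ 14029.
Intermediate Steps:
x(I) = -¾ + I/4 (x(I) = (-3 + I)/4 = (-3 + I)*(¼) = -¾ + I/4)
B(j, a) = 6*j (B(j, a) = 3*((-1*(-2))*j) = 3*(2*j) = 6*j)
v(l) = -168 (v(l) = -48 + 8*(-4 - 1*11) = -48 + 8*(-4 - 11) = -48 + 8*(-15) = -48 - 120 = -168)
Z = 446/9 (Z = -5/9 + (⅑)*451 = -5/9 + 451/9 = 446/9 ≈ 49.556)
(v(B(-2, x(5))) + Z)² = (-168 + 446/9)² = (-1066/9)² = 1136356/81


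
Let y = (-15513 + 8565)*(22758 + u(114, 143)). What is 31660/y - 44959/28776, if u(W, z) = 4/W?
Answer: -5330222143/3411170587 ≈ -1.5626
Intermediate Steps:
y = -3004333728/19 (y = (-15513 + 8565)*(22758 + 4/114) = -6948*(22758 + 4*(1/114)) = -6948*(22758 + 2/57) = -6948*1297208/57 = -3004333728/19 ≈ -1.5812e+8)
31660/y - 44959/28776 = 31660/(-3004333728/19) - 44959/28776 = 31660*(-19/3004333728) - 44959*1/28776 = -150385/751083432 - 44959/28776 = -5330222143/3411170587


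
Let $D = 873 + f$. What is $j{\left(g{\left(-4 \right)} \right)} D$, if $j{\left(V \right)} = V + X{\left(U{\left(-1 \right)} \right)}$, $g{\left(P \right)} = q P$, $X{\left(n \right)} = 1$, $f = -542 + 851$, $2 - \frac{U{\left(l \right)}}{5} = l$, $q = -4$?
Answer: $20094$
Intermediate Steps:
$U{\left(l \right)} = 10 - 5 l$
$f = 309$
$g{\left(P \right)} = - 4 P$
$D = 1182$ ($D = 873 + 309 = 1182$)
$j{\left(V \right)} = 1 + V$ ($j{\left(V \right)} = V + 1 = 1 + V$)
$j{\left(g{\left(-4 \right)} \right)} D = \left(1 - -16\right) 1182 = \left(1 + 16\right) 1182 = 17 \cdot 1182 = 20094$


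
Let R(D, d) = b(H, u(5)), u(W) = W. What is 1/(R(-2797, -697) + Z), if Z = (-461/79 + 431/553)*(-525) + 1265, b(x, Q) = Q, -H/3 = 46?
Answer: 79/310030 ≈ 0.00025481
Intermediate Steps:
H = -138 (H = -3*46 = -138)
R(D, d) = 5
Z = 309635/79 (Z = (-461*1/79 + 431*(1/553))*(-525) + 1265 = (-461/79 + 431/553)*(-525) + 1265 = -2796/553*(-525) + 1265 = 209700/79 + 1265 = 309635/79 ≈ 3919.4)
1/(R(-2797, -697) + Z) = 1/(5 + 309635/79) = 1/(310030/79) = 79/310030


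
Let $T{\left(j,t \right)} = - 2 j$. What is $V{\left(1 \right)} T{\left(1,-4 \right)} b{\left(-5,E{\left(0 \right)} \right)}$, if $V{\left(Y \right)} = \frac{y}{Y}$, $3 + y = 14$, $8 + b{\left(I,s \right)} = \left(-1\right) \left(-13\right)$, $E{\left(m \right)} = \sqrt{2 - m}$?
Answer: $-110$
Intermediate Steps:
$b{\left(I,s \right)} = 5$ ($b{\left(I,s \right)} = -8 - -13 = -8 + 13 = 5$)
$y = 11$ ($y = -3 + 14 = 11$)
$V{\left(Y \right)} = \frac{11}{Y}$
$V{\left(1 \right)} T{\left(1,-4 \right)} b{\left(-5,E{\left(0 \right)} \right)} = \frac{11}{1} \left(\left(-2\right) 1\right) 5 = 11 \cdot 1 \left(-2\right) 5 = 11 \left(-2\right) 5 = \left(-22\right) 5 = -110$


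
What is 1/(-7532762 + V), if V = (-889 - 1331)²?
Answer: -1/2604362 ≈ -3.8397e-7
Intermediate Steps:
V = 4928400 (V = (-2220)² = 4928400)
1/(-7532762 + V) = 1/(-7532762 + 4928400) = 1/(-2604362) = -1/2604362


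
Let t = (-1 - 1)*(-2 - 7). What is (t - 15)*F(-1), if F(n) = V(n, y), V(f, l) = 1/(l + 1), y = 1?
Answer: 3/2 ≈ 1.5000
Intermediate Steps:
V(f, l) = 1/(1 + l)
F(n) = ½ (F(n) = 1/(1 + 1) = 1/2 = ½)
t = 18 (t = -2*(-9) = 18)
(t - 15)*F(-1) = (18 - 15)*(½) = 3*(½) = 3/2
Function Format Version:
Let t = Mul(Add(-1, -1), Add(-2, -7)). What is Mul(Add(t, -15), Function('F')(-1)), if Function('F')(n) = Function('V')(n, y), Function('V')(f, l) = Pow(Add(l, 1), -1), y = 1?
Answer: Rational(3, 2) ≈ 1.5000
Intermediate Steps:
Function('V')(f, l) = Pow(Add(1, l), -1)
Function('F')(n) = Rational(1, 2) (Function('F')(n) = Pow(Add(1, 1), -1) = Pow(2, -1) = Rational(1, 2))
t = 18 (t = Mul(-2, -9) = 18)
Mul(Add(t, -15), Function('F')(-1)) = Mul(Add(18, -15), Rational(1, 2)) = Mul(3, Rational(1, 2)) = Rational(3, 2)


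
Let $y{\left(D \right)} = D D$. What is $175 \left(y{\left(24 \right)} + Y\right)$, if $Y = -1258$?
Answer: $-119350$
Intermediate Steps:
$y{\left(D \right)} = D^{2}$
$175 \left(y{\left(24 \right)} + Y\right) = 175 \left(24^{2} - 1258\right) = 175 \left(576 - 1258\right) = 175 \left(-682\right) = -119350$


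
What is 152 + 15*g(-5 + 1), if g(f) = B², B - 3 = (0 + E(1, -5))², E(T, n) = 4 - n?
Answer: 105992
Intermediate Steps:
B = 84 (B = 3 + (0 + (4 - 1*(-5)))² = 3 + (0 + (4 + 5))² = 3 + (0 + 9)² = 3 + 9² = 3 + 81 = 84)
g(f) = 7056 (g(f) = 84² = 7056)
152 + 15*g(-5 + 1) = 152 + 15*7056 = 152 + 105840 = 105992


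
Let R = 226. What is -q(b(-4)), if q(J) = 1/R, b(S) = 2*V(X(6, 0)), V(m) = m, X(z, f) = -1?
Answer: -1/226 ≈ -0.0044248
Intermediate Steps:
b(S) = -2 (b(S) = 2*(-1) = -2)
q(J) = 1/226
-q(b(-4)) = -1*1/226 = -1/226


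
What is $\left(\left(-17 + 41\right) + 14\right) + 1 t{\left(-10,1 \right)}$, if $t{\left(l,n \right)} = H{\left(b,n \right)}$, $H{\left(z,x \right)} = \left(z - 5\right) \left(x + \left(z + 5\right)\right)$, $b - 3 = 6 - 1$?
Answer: $80$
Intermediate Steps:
$b = 8$ ($b = 3 + \left(6 - 1\right) = 3 + 5 = 8$)
$H{\left(z,x \right)} = \left(-5 + z\right) \left(5 + x + z\right)$ ($H{\left(z,x \right)} = \left(-5 + z\right) \left(x + \left(5 + z\right)\right) = \left(-5 + z\right) \left(5 + x + z\right)$)
$t{\left(l,n \right)} = 39 + 3 n$ ($t{\left(l,n \right)} = -25 + 8^{2} - 5 n + n 8 = -25 + 64 - 5 n + 8 n = 39 + 3 n$)
$\left(\left(-17 + 41\right) + 14\right) + 1 t{\left(-10,1 \right)} = \left(\left(-17 + 41\right) + 14\right) + 1 \left(39 + 3 \cdot 1\right) = \left(24 + 14\right) + 1 \left(39 + 3\right) = 38 + 1 \cdot 42 = 38 + 42 = 80$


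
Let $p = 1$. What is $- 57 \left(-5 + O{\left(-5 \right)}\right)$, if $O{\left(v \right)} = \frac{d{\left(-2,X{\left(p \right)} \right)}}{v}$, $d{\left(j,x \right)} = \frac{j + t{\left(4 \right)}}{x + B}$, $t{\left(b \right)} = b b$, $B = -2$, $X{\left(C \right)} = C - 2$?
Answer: $\frac{1159}{5} \approx 231.8$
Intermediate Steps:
$X{\left(C \right)} = -2 + C$
$t{\left(b \right)} = b^{2}$
$d{\left(j,x \right)} = \frac{16 + j}{-2 + x}$ ($d{\left(j,x \right)} = \frac{j + 4^{2}}{x - 2} = \frac{j + 16}{-2 + x} = \frac{16 + j}{-2 + x}$)
$O{\left(v \right)} = - \frac{14}{3 v}$ ($O{\left(v \right)} = \frac{\frac{1}{-2 + \left(-2 + 1\right)} \left(16 - 2\right)}{v} = \frac{\frac{1}{-2 - 1} \cdot 14}{v} = \frac{\frac{1}{-3} \cdot 14}{v} = \frac{\left(- \frac{1}{3}\right) 14}{v} = - \frac{14}{3 v}$)
$- 57 \left(-5 + O{\left(-5 \right)}\right) = - 57 \left(-5 - \frac{14}{3 \left(-5\right)}\right) = - 57 \left(-5 - - \frac{14}{15}\right) = - 57 \left(-5 + \frac{14}{15}\right) = \left(-57\right) \left(- \frac{61}{15}\right) = \frac{1159}{5}$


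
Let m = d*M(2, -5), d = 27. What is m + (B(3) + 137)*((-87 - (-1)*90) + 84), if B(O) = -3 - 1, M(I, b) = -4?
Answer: 11463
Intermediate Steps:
B(O) = -4
m = -108 (m = 27*(-4) = -108)
m + (B(3) + 137)*((-87 - (-1)*90) + 84) = -108 + (-4 + 137)*((-87 - (-1)*90) + 84) = -108 + 133*((-87 - 1*(-90)) + 84) = -108 + 133*((-87 + 90) + 84) = -108 + 133*(3 + 84) = -108 + 133*87 = -108 + 11571 = 11463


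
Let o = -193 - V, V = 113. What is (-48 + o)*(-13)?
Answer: 4602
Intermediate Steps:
o = -306 (o = -193 - 1*113 = -193 - 113 = -306)
(-48 + o)*(-13) = (-48 - 306)*(-13) = -354*(-13) = 4602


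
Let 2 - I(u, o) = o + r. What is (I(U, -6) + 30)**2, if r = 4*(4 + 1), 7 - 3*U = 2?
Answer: 324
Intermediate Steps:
U = 5/3 (U = 7/3 - 1/3*2 = 7/3 - 2/3 = 5/3 ≈ 1.6667)
r = 20 (r = 4*5 = 20)
I(u, o) = -18 - o (I(u, o) = 2 - (o + 20) = 2 - (20 + o) = 2 + (-20 - o) = -18 - o)
(I(U, -6) + 30)**2 = ((-18 - 1*(-6)) + 30)**2 = ((-18 + 6) + 30)**2 = (-12 + 30)**2 = 18**2 = 324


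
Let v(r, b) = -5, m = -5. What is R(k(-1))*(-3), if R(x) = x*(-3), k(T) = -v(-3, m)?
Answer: 45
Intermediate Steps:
k(T) = 5 (k(T) = -1*(-5) = 5)
R(x) = -3*x
R(k(-1))*(-3) = -3*5*(-3) = -15*(-3) = 45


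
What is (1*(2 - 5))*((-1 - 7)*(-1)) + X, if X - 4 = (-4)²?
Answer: -4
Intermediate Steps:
X = 20 (X = 4 + (-4)² = 4 + 16 = 20)
(1*(2 - 5))*((-1 - 7)*(-1)) + X = (1*(2 - 5))*((-1 - 7)*(-1)) + 20 = (1*(-3))*(-8*(-1)) + 20 = -3*8 + 20 = -24 + 20 = -4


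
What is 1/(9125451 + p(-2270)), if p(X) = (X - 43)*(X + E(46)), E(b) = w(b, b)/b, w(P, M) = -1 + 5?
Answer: 23/330642477 ≈ 6.9562e-8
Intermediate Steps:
w(P, M) = 4
E(b) = 4/b
p(X) = (-43 + X)*(2/23 + X) (p(X) = (X - 43)*(X + 4/46) = (-43 + X)*(X + 4*(1/46)) = (-43 + X)*(X + 2/23) = (-43 + X)*(2/23 + X))
1/(9125451 + p(-2270)) = 1/(9125451 + (-86/23 + (-2270)**2 - 987/23*(-2270))) = 1/(9125451 + (-86/23 + 5152900 + 2240490/23)) = 1/(9125451 + 120757104/23) = 1/(330642477/23) = 23/330642477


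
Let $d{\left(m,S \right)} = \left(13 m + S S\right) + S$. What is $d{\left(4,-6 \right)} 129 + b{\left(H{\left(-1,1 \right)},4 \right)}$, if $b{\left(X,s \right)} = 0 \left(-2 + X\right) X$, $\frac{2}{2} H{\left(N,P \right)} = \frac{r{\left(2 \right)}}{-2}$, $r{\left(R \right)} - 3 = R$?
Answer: $10578$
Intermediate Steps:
$r{\left(R \right)} = 3 + R$
$d{\left(m,S \right)} = S + S^{2} + 13 m$ ($d{\left(m,S \right)} = \left(13 m + S^{2}\right) + S = \left(S^{2} + 13 m\right) + S = S + S^{2} + 13 m$)
$H{\left(N,P \right)} = - \frac{5}{2}$ ($H{\left(N,P \right)} = \frac{3 + 2}{-2} = 5 \left(- \frac{1}{2}\right) = - \frac{5}{2}$)
$b{\left(X,s \right)} = 0$ ($b{\left(X,s \right)} = 0 X = 0$)
$d{\left(4,-6 \right)} 129 + b{\left(H{\left(-1,1 \right)},4 \right)} = \left(-6 + \left(-6\right)^{2} + 13 \cdot 4\right) 129 + 0 = \left(-6 + 36 + 52\right) 129 + 0 = 82 \cdot 129 + 0 = 10578 + 0 = 10578$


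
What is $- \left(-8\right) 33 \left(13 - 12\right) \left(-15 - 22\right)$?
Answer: $-9768$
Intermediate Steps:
$- \left(-8\right) 33 \left(13 - 12\right) \left(-15 - 22\right) = - \left(-264\right) 1 \left(-37\right) = - \left(-264\right) \left(-37\right) = \left(-1\right) 9768 = -9768$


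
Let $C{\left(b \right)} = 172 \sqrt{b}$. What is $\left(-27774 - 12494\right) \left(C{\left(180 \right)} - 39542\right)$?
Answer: $1592277256 - 41556576 \sqrt{5} \approx 1.4994 \cdot 10^{9}$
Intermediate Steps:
$\left(-27774 - 12494\right) \left(C{\left(180 \right)} - 39542\right) = \left(-27774 - 12494\right) \left(172 \sqrt{180} - 39542\right) = - 40268 \left(172 \cdot 6 \sqrt{5} - 39542\right) = - 40268 \left(1032 \sqrt{5} - 39542\right) = - 40268 \left(-39542 + 1032 \sqrt{5}\right) = 1592277256 - 41556576 \sqrt{5}$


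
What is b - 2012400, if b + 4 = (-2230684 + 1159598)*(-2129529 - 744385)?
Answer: 3078207038200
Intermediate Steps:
b = 3078209050600 (b = -4 + (-2230684 + 1159598)*(-2129529 - 744385) = -4 - 1071086*(-2873914) = -4 + 3078209050604 = 3078209050600)
b - 2012400 = 3078209050600 - 2012400 = 3078207038200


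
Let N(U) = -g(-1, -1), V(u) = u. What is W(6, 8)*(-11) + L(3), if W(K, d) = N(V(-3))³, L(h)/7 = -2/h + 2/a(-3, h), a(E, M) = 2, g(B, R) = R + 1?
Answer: 7/3 ≈ 2.3333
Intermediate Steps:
g(B, R) = 1 + R
L(h) = 7 - 14/h (L(h) = 7*(-2/h + 2/2) = 7*(-2/h + 2*(½)) = 7*(-2/h + 1) = 7*(1 - 2/h) = 7 - 14/h)
N(U) = 0 (N(U) = -(1 - 1) = -1*0 = 0)
W(K, d) = 0 (W(K, d) = 0³ = 0)
W(6, 8)*(-11) + L(3) = 0*(-11) + (7 - 14/3) = 0 + (7 - 14*⅓) = 0 + (7 - 14/3) = 0 + 7/3 = 7/3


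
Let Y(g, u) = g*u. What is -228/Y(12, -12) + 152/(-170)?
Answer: 703/1020 ≈ 0.68922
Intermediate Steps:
-228/Y(12, -12) + 152/(-170) = -228/(12*(-12)) + 152/(-170) = -228/(-144) + 152*(-1/170) = -228*(-1/144) - 76/85 = 19/12 - 76/85 = 703/1020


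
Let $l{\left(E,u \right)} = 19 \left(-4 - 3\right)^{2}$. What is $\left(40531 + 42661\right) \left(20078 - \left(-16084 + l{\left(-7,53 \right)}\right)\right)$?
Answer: $2930937352$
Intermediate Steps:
$l{\left(E,u \right)} = 931$ ($l{\left(E,u \right)} = 19 \left(-7\right)^{2} = 19 \cdot 49 = 931$)
$\left(40531 + 42661\right) \left(20078 - \left(-16084 + l{\left(-7,53 \right)}\right)\right) = \left(40531 + 42661\right) \left(20078 + \left(16084 - 931\right)\right) = 83192 \left(20078 + \left(16084 - 931\right)\right) = 83192 \left(20078 + 15153\right) = 83192 \cdot 35231 = 2930937352$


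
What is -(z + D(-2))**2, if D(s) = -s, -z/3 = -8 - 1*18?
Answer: -6400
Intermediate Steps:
z = 78 (z = -3*(-8 - 1*18) = -3*(-8 - 18) = -3*(-26) = 78)
-(z + D(-2))**2 = -(78 - 1*(-2))**2 = -(78 + 2)**2 = -1*80**2 = -1*6400 = -6400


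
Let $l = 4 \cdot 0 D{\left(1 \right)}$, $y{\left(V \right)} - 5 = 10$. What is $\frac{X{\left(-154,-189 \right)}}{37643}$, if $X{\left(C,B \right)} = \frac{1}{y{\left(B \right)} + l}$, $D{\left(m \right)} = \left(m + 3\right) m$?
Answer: $\frac{1}{564645} \approx 1.771 \cdot 10^{-6}$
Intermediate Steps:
$D{\left(m \right)} = m \left(3 + m\right)$ ($D{\left(m \right)} = \left(3 + m\right) m = m \left(3 + m\right)$)
$y{\left(V \right)} = 15$ ($y{\left(V \right)} = 5 + 10 = 15$)
$l = 0$ ($l = 4 \cdot 0 \cdot 1 \left(3 + 1\right) = 0 \cdot 1 \cdot 4 = 0 \cdot 4 = 0$)
$X{\left(C,B \right)} = \frac{1}{15}$ ($X{\left(C,B \right)} = \frac{1}{15 + 0} = \frac{1}{15}$)
$\frac{X{\left(-154,-189 \right)}}{37643} = \frac{1}{15 \cdot 37643} = \frac{1}{15} \cdot \frac{1}{37643} = \frac{1}{564645}$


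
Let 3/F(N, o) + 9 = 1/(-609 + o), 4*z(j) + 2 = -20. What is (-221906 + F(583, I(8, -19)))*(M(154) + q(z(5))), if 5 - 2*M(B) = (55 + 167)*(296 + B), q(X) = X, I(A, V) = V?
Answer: 62662866584406/5653 ≈ 1.1085e+10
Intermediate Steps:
z(j) = -11/2 (z(j) = -½ + (¼)*(-20) = -½ - 5 = -11/2)
F(N, o) = 3/(-9 + 1/(-609 + o))
M(B) = -65707/2 - 111*B (M(B) = 5/2 - (55 + 167)*(296 + B)/2 = 5/2 - 111*(296 + B) = 5/2 - (65712 + 222*B)/2 = 5/2 + (-32856 - 111*B) = -65707/2 - 111*B)
(-221906 + F(583, I(8, -19)))*(M(154) + q(z(5))) = (-221906 + 3*(609 - 1*(-19))/(-5482 + 9*(-19)))*((-65707/2 - 111*154) - 11/2) = (-221906 + 3*(609 + 19)/(-5482 - 171))*((-65707/2 - 17094) - 11/2) = (-221906 + 3*628/(-5653))*(-99895/2 - 11/2) = (-221906 + 3*(-1/5653)*628)*(-49953) = (-221906 - 1884/5653)*(-49953) = -1254436502/5653*(-49953) = 62662866584406/5653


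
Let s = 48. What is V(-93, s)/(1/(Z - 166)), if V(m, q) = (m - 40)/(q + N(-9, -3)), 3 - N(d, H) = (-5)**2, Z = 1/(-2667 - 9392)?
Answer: 266238735/313534 ≈ 849.15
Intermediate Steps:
Z = -1/12059 (Z = 1/(-12059) = -1/12059 ≈ -8.2926e-5)
N(d, H) = -22 (N(d, H) = 3 - 1*(-5)**2 = 3 - 1*25 = 3 - 25 = -22)
V(m, q) = (-40 + m)/(-22 + q) (V(m, q) = (m - 40)/(q - 22) = (-40 + m)/(-22 + q))
V(-93, s)/(1/(Z - 166)) = ((-40 - 93)/(-22 + 48))/(1/(-1/12059 - 166)) = (-133/26)/(1/(-2001795/12059)) = ((1/26)*(-133))/(-12059/2001795) = -133/26*(-2001795/12059) = 266238735/313534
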